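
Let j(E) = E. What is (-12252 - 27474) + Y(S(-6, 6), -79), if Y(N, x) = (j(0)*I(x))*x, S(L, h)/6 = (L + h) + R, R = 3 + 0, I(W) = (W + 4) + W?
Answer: -39726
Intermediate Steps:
I(W) = 4 + 2*W (I(W) = (4 + W) + W = 4 + 2*W)
R = 3
S(L, h) = 18 + 6*L + 6*h (S(L, h) = 6*((L + h) + 3) = 6*(3 + L + h) = 18 + 6*L + 6*h)
Y(N, x) = 0 (Y(N, x) = (0*(4 + 2*x))*x = 0*x = 0)
(-12252 - 27474) + Y(S(-6, 6), -79) = (-12252 - 27474) + 0 = -39726 + 0 = -39726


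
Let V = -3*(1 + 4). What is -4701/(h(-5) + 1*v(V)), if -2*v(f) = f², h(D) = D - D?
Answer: 3134/75 ≈ 41.787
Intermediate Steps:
h(D) = 0
V = -15 (V = -3*5 = -15)
v(f) = -f²/2
-4701/(h(-5) + 1*v(V)) = -4701/(0 + 1*(-½*(-15)²)) = -4701/(0 + 1*(-½*225)) = -4701/(0 + 1*(-225/2)) = -4701/(0 - 225/2) = -4701/(-225/2) = -2/225*(-4701) = 3134/75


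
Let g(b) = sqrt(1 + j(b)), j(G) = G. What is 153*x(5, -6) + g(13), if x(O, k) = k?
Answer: -918 + sqrt(14) ≈ -914.26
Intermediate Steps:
g(b) = sqrt(1 + b)
153*x(5, -6) + g(13) = 153*(-6) + sqrt(1 + 13) = -918 + sqrt(14)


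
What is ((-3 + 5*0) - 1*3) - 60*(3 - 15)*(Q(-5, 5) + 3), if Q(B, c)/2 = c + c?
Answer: 16554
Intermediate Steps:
Q(B, c) = 4*c (Q(B, c) = 2*(c + c) = 2*(2*c) = 4*c)
((-3 + 5*0) - 1*3) - 60*(3 - 15)*(Q(-5, 5) + 3) = ((-3 + 5*0) - 1*3) - 60*(3 - 15)*(4*5 + 3) = ((-3 + 0) - 3) - (-720)*(20 + 3) = (-3 - 3) - (-720)*23 = -6 - 60*(-276) = -6 + 16560 = 16554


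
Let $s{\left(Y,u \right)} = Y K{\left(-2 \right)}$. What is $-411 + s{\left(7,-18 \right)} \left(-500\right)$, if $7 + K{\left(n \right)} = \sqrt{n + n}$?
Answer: $24089 - 7000 i \approx 24089.0 - 7000.0 i$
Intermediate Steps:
$K{\left(n \right)} = -7 + \sqrt{2} \sqrt{n}$ ($K{\left(n \right)} = -7 + \sqrt{n + n} = -7 + \sqrt{2 n} = -7 + \sqrt{2} \sqrt{n}$)
$s{\left(Y,u \right)} = Y \left(-7 + 2 i\right)$ ($s{\left(Y,u \right)} = Y \left(-7 + \sqrt{2} \sqrt{-2}\right) = Y \left(-7 + \sqrt{2} i \sqrt{2}\right) = Y \left(-7 + 2 i\right)$)
$-411 + s{\left(7,-18 \right)} \left(-500\right) = -411 + 7 \left(-7 + 2 i\right) \left(-500\right) = -411 + \left(-49 + 14 i\right) \left(-500\right) = -411 + \left(24500 - 7000 i\right) = 24089 - 7000 i$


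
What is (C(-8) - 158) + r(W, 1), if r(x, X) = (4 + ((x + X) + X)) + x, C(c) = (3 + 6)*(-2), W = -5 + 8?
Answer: -164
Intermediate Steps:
W = 3
C(c) = -18 (C(c) = 9*(-2) = -18)
r(x, X) = 4 + 2*X + 2*x (r(x, X) = (4 + ((X + x) + X)) + x = (4 + (x + 2*X)) + x = (4 + x + 2*X) + x = 4 + 2*X + 2*x)
(C(-8) - 158) + r(W, 1) = (-18 - 158) + (4 + 2*1 + 2*3) = -176 + (4 + 2 + 6) = -176 + 12 = -164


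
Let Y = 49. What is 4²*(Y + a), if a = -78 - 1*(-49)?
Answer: 320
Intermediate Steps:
a = -29 (a = -78 + 49 = -29)
4²*(Y + a) = 4²*(49 - 29) = 16*20 = 320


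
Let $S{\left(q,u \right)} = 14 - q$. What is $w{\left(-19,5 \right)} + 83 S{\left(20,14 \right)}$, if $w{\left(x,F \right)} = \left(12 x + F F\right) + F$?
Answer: $-696$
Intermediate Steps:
$w{\left(x,F \right)} = F + F^{2} + 12 x$ ($w{\left(x,F \right)} = \left(12 x + F^{2}\right) + F = \left(F^{2} + 12 x\right) + F = F + F^{2} + 12 x$)
$w{\left(-19,5 \right)} + 83 S{\left(20,14 \right)} = \left(5 + 5^{2} + 12 \left(-19\right)\right) + 83 \left(14 - 20\right) = \left(5 + 25 - 228\right) + 83 \left(14 - 20\right) = -198 + 83 \left(-6\right) = -198 - 498 = -696$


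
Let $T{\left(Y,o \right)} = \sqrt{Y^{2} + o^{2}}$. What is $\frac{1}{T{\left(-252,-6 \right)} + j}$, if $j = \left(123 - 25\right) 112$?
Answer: $\frac{2744}{30102259} - \frac{3 \sqrt{1765}}{60204518} \approx 8.9062 \cdot 10^{-5}$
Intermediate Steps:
$j = 10976$ ($j = 98 \cdot 112 = 10976$)
$\frac{1}{T{\left(-252,-6 \right)} + j} = \frac{1}{\sqrt{\left(-252\right)^{2} + \left(-6\right)^{2}} + 10976} = \frac{1}{\sqrt{63504 + 36} + 10976} = \frac{1}{\sqrt{63540} + 10976} = \frac{1}{6 \sqrt{1765} + 10976} = \frac{1}{10976 + 6 \sqrt{1765}}$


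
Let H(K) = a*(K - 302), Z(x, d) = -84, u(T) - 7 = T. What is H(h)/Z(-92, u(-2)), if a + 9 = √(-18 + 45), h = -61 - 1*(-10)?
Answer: -1059/28 + 353*√3/28 ≈ -15.985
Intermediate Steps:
u(T) = 7 + T
h = -51 (h = -61 + 10 = -51)
a = -9 + 3*√3 (a = -9 + √(-18 + 45) = -9 + √27 = -9 + 3*√3 ≈ -3.8038)
H(K) = (-302 + K)*(-9 + 3*√3) (H(K) = (-9 + 3*√3)*(K - 302) = (-9 + 3*√3)*(-302 + K) = (-302 + K)*(-9 + 3*√3))
H(h)/Z(-92, u(-2)) = -3*(-302 - 51)*(3 - √3)/(-84) = -3*(-353)*(3 - √3)*(-1/84) = (3177 - 1059*√3)*(-1/84) = -1059/28 + 353*√3/28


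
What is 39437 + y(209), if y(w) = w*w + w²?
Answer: 126799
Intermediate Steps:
y(w) = 2*w² (y(w) = w² + w² = 2*w²)
39437 + y(209) = 39437 + 2*209² = 39437 + 2*43681 = 39437 + 87362 = 126799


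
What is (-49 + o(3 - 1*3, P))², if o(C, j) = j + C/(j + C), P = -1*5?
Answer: 2916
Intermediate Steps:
P = -5
o(C, j) = j + C/(C + j)
(-49 + o(3 - 1*3, P))² = (-49 + ((3 - 1*3) + (-5)² + (3 - 1*3)*(-5))/((3 - 1*3) - 5))² = (-49 + ((3 - 3) + 25 + (3 - 3)*(-5))/((3 - 3) - 5))² = (-49 + (0 + 25 + 0*(-5))/(0 - 5))² = (-49 + (0 + 25 + 0)/(-5))² = (-49 - ⅕*25)² = (-49 - 5)² = (-54)² = 2916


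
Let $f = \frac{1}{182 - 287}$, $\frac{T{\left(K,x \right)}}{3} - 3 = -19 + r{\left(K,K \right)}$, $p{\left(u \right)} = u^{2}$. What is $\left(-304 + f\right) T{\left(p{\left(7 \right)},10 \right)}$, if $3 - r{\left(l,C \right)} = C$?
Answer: $\frac{1979102}{35} \approx 56546.0$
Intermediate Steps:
$r{\left(l,C \right)} = 3 - C$
$T{\left(K,x \right)} = -39 - 3 K$ ($T{\left(K,x \right)} = 9 + 3 \left(-19 - \left(-3 + K\right)\right) = 9 + 3 \left(-16 - K\right) = 9 - \left(48 + 3 K\right) = -39 - 3 K$)
$f = - \frac{1}{105}$ ($f = \frac{1}{-105} = - \frac{1}{105} \approx -0.0095238$)
$\left(-304 + f\right) T{\left(p{\left(7 \right)},10 \right)} = \left(-304 - \frac{1}{105}\right) \left(-39 - 3 \cdot 7^{2}\right) = - \frac{31921 \left(-39 - 147\right)}{105} = \left(- \frac{31921}{105}\right) \left(-186\right) = \frac{1979102}{35}$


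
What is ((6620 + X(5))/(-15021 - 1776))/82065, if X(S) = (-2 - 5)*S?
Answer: -439/91896387 ≈ -4.7771e-6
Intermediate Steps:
X(S) = -7*S
((6620 + X(5))/(-15021 - 1776))/82065 = ((6620 - 7*5)/(-15021 - 1776))/82065 = ((6620 - 35)/(-16797))*(1/82065) = (6585*(-1/16797))*(1/82065) = -2195/5599*1/82065 = -439/91896387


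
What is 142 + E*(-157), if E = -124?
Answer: 19610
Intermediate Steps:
142 + E*(-157) = 142 - 124*(-157) = 142 + 19468 = 19610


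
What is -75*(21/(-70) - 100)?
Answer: 15045/2 ≈ 7522.5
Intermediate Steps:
-75*(21/(-70) - 100) = -75*(21*(-1/70) - 100) = -75*(-3/10 - 100) = -75*(-1003/10) = 15045/2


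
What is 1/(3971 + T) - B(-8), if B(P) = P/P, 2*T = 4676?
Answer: -6308/6309 ≈ -0.99984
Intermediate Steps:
T = 2338 (T = (1/2)*4676 = 2338)
B(P) = 1
1/(3971 + T) - B(-8) = 1/(3971 + 2338) - 1*1 = 1/6309 - 1 = -6308/6309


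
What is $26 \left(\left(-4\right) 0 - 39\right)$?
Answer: $-1014$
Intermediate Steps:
$26 \left(\left(-4\right) 0 - 39\right) = 26 \left(0 - 39\right) = 26 \left(-39\right) = -1014$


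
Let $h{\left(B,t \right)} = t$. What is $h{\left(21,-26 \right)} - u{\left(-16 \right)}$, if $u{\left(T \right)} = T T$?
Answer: $-282$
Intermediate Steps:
$u{\left(T \right)} = T^{2}$
$h{\left(21,-26 \right)} - u{\left(-16 \right)} = -26 - \left(-16\right)^{2} = -26 - 256 = -282$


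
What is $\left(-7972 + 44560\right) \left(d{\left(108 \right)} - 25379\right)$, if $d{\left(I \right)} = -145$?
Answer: $-933872112$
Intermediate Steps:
$\left(-7972 + 44560\right) \left(d{\left(108 \right)} - 25379\right) = \left(-7972 + 44560\right) \left(-145 - 25379\right) = 36588 \left(-25524\right) = -933872112$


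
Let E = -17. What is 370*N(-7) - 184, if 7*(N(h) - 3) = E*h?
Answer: 7216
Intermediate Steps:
N(h) = 3 - 17*h/7 (N(h) = 3 + (-17*h)/7 = 3 - 17*h/7)
370*N(-7) - 184 = 370*(3 - 17/7*(-7)) - 184 = 370*(3 + 17) - 184 = 370*20 - 184 = 7400 - 184 = 7216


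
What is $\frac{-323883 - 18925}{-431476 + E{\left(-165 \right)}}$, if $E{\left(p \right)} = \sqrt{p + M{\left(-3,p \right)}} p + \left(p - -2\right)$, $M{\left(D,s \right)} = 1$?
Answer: $\frac{147969302312}{186316691221} - \frac{113126640 i \sqrt{41}}{186316691221} \approx 0.79418 - 0.0038878 i$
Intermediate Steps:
$E{\left(p \right)} = 2 + p + p \sqrt{1 + p}$ ($E{\left(p \right)} = \sqrt{p + 1} p + \left(p - -2\right) = \sqrt{1 + p} p + \left(p + 2\right) = p \sqrt{1 + p} + \left(2 + p\right) = 2 + p + p \sqrt{1 + p}$)
$\frac{-323883 - 18925}{-431476 + E{\left(-165 \right)}} = \frac{-323883 - 18925}{-431476 - \left(163 + 165 \sqrt{1 - 165}\right)} = - \frac{342808}{-431476 - \left(163 + 330 i \sqrt{41}\right)} = - \frac{342808}{-431639 - 330 i \sqrt{41}}$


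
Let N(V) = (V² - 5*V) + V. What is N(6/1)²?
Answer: 144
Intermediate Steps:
N(V) = V² - 4*V
N(6/1)² = ((6/1)*(-4 + 6/1))² = ((6*1)*(-4 + 6*1))² = (6*(-4 + 6))² = (6*2)² = 12² = 144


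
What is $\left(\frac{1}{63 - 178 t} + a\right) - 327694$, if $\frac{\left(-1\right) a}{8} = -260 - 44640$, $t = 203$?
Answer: $\frac{1136452925}{36071} \approx 31506.0$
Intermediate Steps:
$a = 359200$ ($a = - 8 \left(-260 - 44640\right) = \left(-8\right) \left(-44900\right) = 359200$)
$\left(\frac{1}{63 - 178 t} + a\right) - 327694 = \left(\frac{1}{63 - 36134} + 359200\right) - 327694 = \left(\frac{1}{-36071} + 359200\right) - 327694 = \left(- \frac{1}{36071} + 359200\right) - 327694 = \frac{12956703199}{36071} - 327694 = \frac{1136452925}{36071}$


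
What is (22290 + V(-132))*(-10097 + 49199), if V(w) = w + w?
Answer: 861260652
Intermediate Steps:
V(w) = 2*w
(22290 + V(-132))*(-10097 + 49199) = (22290 + 2*(-132))*(-10097 + 49199) = (22290 - 264)*39102 = 22026*39102 = 861260652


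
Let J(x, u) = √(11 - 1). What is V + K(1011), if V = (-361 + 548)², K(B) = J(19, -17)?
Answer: 34969 + √10 ≈ 34972.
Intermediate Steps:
J(x, u) = √10
K(B) = √10
V = 34969 (V = 187² = 34969)
V + K(1011) = 34969 + √10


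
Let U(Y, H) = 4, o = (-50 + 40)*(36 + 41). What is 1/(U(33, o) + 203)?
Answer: 1/207 ≈ 0.0048309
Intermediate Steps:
o = -770 (o = -10*77 = -770)
1/(U(33, o) + 203) = 1/(4 + 203) = 1/207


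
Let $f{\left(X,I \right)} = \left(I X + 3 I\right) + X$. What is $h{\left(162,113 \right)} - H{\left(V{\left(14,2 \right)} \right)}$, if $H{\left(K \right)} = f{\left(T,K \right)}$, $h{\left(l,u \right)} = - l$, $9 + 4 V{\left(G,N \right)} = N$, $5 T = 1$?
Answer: $- \frac{783}{5} \approx -156.6$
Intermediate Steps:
$T = \frac{1}{5}$ ($T = \frac{1}{5} \cdot 1 = \frac{1}{5} \approx 0.2$)
$f{\left(X,I \right)} = X + 3 I + I X$ ($f{\left(X,I \right)} = \left(3 I + I X\right) + X = X + 3 I + I X$)
$V{\left(G,N \right)} = - \frac{9}{4} + \frac{N}{4}$
$H{\left(K \right)} = \frac{1}{5} + \frac{16 K}{5}$ ($H{\left(K \right)} = \frac{1}{5} + 3 K + K \frac{1}{5} = \frac{1}{5} + 3 K + \frac{K}{5} = \frac{1}{5} + \frac{16 K}{5}$)
$h{\left(162,113 \right)} - H{\left(V{\left(14,2 \right)} \right)} = \left(-1\right) 162 - \left(\frac{1}{5} + \frac{16 \left(- \frac{9}{4} + \frac{1}{4} \cdot 2\right)}{5}\right) = -162 - \left(\frac{1}{5} + \frac{16 \left(- \frac{9}{4} + \frac{1}{2}\right)}{5}\right) = -162 - \left(\frac{1}{5} + \frac{16}{5} \left(- \frac{7}{4}\right)\right) = -162 - \left(\frac{1}{5} - \frac{28}{5}\right) = -162 - - \frac{27}{5} = -162 + \frac{27}{5} = - \frac{783}{5}$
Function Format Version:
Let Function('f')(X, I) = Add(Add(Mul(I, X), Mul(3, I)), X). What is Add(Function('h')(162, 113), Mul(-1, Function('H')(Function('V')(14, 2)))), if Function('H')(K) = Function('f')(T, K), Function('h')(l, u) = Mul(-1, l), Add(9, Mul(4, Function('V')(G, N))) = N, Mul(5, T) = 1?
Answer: Rational(-783, 5) ≈ -156.60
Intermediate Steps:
T = Rational(1, 5) (T = Mul(Rational(1, 5), 1) = Rational(1, 5) ≈ 0.20000)
Function('f')(X, I) = Add(X, Mul(3, I), Mul(I, X)) (Function('f')(X, I) = Add(Add(Mul(3, I), Mul(I, X)), X) = Add(X, Mul(3, I), Mul(I, X)))
Function('V')(G, N) = Add(Rational(-9, 4), Mul(Rational(1, 4), N))
Function('H')(K) = Add(Rational(1, 5), Mul(Rational(16, 5), K)) (Function('H')(K) = Add(Rational(1, 5), Mul(3, K), Mul(K, Rational(1, 5))) = Add(Rational(1, 5), Mul(3, K), Mul(Rational(1, 5), K)) = Add(Rational(1, 5), Mul(Rational(16, 5), K)))
Add(Function('h')(162, 113), Mul(-1, Function('H')(Function('V')(14, 2)))) = Add(Mul(-1, 162), Mul(-1, Add(Rational(1, 5), Mul(Rational(16, 5), Add(Rational(-9, 4), Mul(Rational(1, 4), 2)))))) = Add(-162, Mul(-1, Add(Rational(1, 5), Mul(Rational(16, 5), Add(Rational(-9, 4), Rational(1, 2)))))) = Add(-162, Mul(-1, Add(Rational(1, 5), Mul(Rational(16, 5), Rational(-7, 4))))) = Add(-162, Mul(-1, Add(Rational(1, 5), Rational(-28, 5)))) = Add(-162, Mul(-1, Rational(-27, 5))) = Add(-162, Rational(27, 5)) = Rational(-783, 5)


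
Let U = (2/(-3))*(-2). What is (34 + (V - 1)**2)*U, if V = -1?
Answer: 152/3 ≈ 50.667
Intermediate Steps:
U = 4/3 (U = (2*(-1/3))*(-2) = -2/3*(-2) = 4/3 ≈ 1.3333)
(34 + (V - 1)**2)*U = (34 + (-1 - 1)**2)*(4/3) = (34 + (-2)**2)*(4/3) = (34 + 4)*(4/3) = 38*(4/3) = 152/3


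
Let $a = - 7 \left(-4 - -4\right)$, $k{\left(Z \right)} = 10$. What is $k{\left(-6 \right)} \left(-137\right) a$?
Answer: $0$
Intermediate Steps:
$a = 0$ ($a = - 7 \left(-4 + 4\right) = \left(-7\right) 0 = 0$)
$k{\left(-6 \right)} \left(-137\right) a = 10 \left(-137\right) 0 = \left(-1370\right) 0 = 0$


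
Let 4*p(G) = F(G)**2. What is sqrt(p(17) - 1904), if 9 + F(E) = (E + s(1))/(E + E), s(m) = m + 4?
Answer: I*sqrt(545215)/17 ≈ 43.435*I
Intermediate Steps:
s(m) = 4 + m
F(E) = -9 + (5 + E)/(2*E) (F(E) = -9 + (E + (4 + 1))/(E + E) = -9 + (E + 5)/((2*E)) = -9 + (5 + E)*(1/(2*E)) = -9 + (5 + E)/(2*E))
p(G) = (5 - 17*G)**2/(16*G**2) (p(G) = ((5 - 17*G)/(2*G))**2/4 = ((5 - 17*G)**2/(4*G**2))/4 = (5 - 17*G)**2/(16*G**2))
sqrt(p(17) - 1904) = sqrt((1/16)*(-5 + 17*17)**2/17**2 - 1904) = sqrt((1/16)*(1/289)*(-5 + 289)**2 - 1904) = sqrt((1/16)*(1/289)*284**2 - 1904) = sqrt((1/16)*(1/289)*80656 - 1904) = sqrt(5041/289 - 1904) = sqrt(-545215/289) = I*sqrt(545215)/17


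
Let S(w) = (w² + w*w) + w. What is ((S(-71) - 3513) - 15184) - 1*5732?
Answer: -14418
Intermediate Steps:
S(w) = w + 2*w² (S(w) = (w² + w²) + w = 2*w² + w = w + 2*w²)
((S(-71) - 3513) - 15184) - 1*5732 = ((-71*(1 + 2*(-71)) - 3513) - 15184) - 1*5732 = ((-71*(1 - 142) - 3513) - 15184) - 5732 = ((-71*(-141) - 3513) - 15184) - 5732 = ((10011 - 3513) - 15184) - 5732 = (6498 - 15184) - 5732 = -8686 - 5732 = -14418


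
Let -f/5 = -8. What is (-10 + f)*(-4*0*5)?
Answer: 0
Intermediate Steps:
f = 40 (f = -5*(-8) = 40)
(-10 + f)*(-4*0*5) = (-10 + 40)*(-4*0*5) = 30*(0*5) = 30*0 = 0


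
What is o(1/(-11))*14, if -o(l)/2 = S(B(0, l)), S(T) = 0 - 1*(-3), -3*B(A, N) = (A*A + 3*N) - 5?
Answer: -84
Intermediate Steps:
B(A, N) = 5/3 - N - A²/3 (B(A, N) = -((A*A + 3*N) - 5)/3 = -((A² + 3*N) - 5)/3 = -(-5 + A² + 3*N)/3 = 5/3 - N - A²/3)
S(T) = 3 (S(T) = 0 + 3 = 3)
o(l) = -6 (o(l) = -2*3 = -6)
o(1/(-11))*14 = -6*14 = -84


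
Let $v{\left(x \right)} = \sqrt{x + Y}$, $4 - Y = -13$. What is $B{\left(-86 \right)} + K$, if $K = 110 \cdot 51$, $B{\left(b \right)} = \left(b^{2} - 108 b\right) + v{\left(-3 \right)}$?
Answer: $22294 + \sqrt{14} \approx 22298.0$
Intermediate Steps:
$Y = 17$ ($Y = 4 - -13 = 4 + 13 = 17$)
$v{\left(x \right)} = \sqrt{17 + x}$ ($v{\left(x \right)} = \sqrt{x + 17} = \sqrt{17 + x}$)
$B{\left(b \right)} = \sqrt{14} + b^{2} - 108 b$ ($B{\left(b \right)} = \left(b^{2} - 108 b\right) + \sqrt{17 - 3} = \left(b^{2} - 108 b\right) + \sqrt{14} = \sqrt{14} + b^{2} - 108 b$)
$K = 5610$
$B{\left(-86 \right)} + K = \left(\sqrt{14} + \left(-86\right)^{2} - -9288\right) + 5610 = \left(\sqrt{14} + 7396 + 9288\right) + 5610 = \left(16684 + \sqrt{14}\right) + 5610 = 22294 + \sqrt{14}$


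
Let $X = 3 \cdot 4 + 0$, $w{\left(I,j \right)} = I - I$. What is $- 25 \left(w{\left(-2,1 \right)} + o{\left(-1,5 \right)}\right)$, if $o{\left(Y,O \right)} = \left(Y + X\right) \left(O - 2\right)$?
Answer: $-825$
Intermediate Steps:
$w{\left(I,j \right)} = 0$
$X = 12$ ($X = 12 + 0 = 12$)
$o{\left(Y,O \right)} = \left(-2 + O\right) \left(12 + Y\right)$ ($o{\left(Y,O \right)} = \left(Y + 12\right) \left(O - 2\right) = \left(12 + Y\right) \left(-2 + O\right) = \left(-2 + O\right) \left(12 + Y\right)$)
$- 25 \left(w{\left(-2,1 \right)} + o{\left(-1,5 \right)}\right) = - 25 \left(0 + \left(-24 - -2 + 12 \cdot 5 + 5 \left(-1\right)\right)\right) = - 25 \left(0 + \left(-24 + 2 + 60 - 5\right)\right) = - 25 \left(0 + 33\right) = \left(-25\right) 33 = -825$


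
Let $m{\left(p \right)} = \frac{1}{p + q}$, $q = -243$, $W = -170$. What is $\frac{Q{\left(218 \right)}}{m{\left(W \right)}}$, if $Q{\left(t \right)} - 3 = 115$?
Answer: $-48734$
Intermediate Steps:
$Q{\left(t \right)} = 118$ ($Q{\left(t \right)} = 3 + 115 = 118$)
$m{\left(p \right)} = \frac{1}{-243 + p}$ ($m{\left(p \right)} = \frac{1}{p - 243} = \frac{1}{-243 + p}$)
$\frac{Q{\left(218 \right)}}{m{\left(W \right)}} = \frac{118}{\frac{1}{-243 - 170}} = \frac{118}{\frac{1}{-413}} = \frac{118}{- \frac{1}{413}} = 118 \left(-413\right) = -48734$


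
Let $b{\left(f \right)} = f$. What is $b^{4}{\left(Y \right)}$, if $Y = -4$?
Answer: $256$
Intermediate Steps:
$b^{4}{\left(Y \right)} = \left(-4\right)^{4} = 256$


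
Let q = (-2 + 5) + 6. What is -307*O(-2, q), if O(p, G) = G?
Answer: -2763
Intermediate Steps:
q = 9 (q = 3 + 6 = 9)
-307*O(-2, q) = -307*9 = -2763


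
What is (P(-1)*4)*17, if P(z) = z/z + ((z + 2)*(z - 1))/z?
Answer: 204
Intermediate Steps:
P(z) = 1 + (-1 + z)*(2 + z)/z (P(z) = 1 + ((2 + z)*(-1 + z))/z = 1 + ((-1 + z)*(2 + z))/z = 1 + (-1 + z)*(2 + z)/z)
(P(-1)*4)*17 = ((2 - 1 - 2/(-1))*4)*17 = ((2 - 1 - 2*(-1))*4)*17 = ((2 - 1 + 2)*4)*17 = (3*4)*17 = 12*17 = 204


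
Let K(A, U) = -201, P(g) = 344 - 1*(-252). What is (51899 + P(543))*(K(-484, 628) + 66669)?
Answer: 3489237660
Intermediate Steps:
P(g) = 596 (P(g) = 344 + 252 = 596)
(51899 + P(543))*(K(-484, 628) + 66669) = (51899 + 596)*(-201 + 66669) = 52495*66468 = 3489237660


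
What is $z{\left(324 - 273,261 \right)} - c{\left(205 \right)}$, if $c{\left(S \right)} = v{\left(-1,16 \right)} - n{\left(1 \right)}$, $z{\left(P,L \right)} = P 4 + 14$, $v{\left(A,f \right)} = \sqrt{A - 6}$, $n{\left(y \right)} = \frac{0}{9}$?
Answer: $218 - i \sqrt{7} \approx 218.0 - 2.6458 i$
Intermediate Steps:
$n{\left(y \right)} = 0$ ($n{\left(y \right)} = 0 \cdot \frac{1}{9} = 0$)
$v{\left(A,f \right)} = \sqrt{-6 + A}$
$z{\left(P,L \right)} = 14 + 4 P$ ($z{\left(P,L \right)} = 4 P + 14 = 14 + 4 P$)
$c{\left(S \right)} = i \sqrt{7}$ ($c{\left(S \right)} = \sqrt{-6 - 1} - 0 = \sqrt{-7} + 0 = i \sqrt{7} + 0 = i \sqrt{7}$)
$z{\left(324 - 273,261 \right)} - c{\left(205 \right)} = \left(14 + 4 \left(324 - 273\right)\right) - i \sqrt{7} = \left(14 + 4 \cdot 51\right) - i \sqrt{7} = \left(14 + 204\right) - i \sqrt{7} = 218 - i \sqrt{7}$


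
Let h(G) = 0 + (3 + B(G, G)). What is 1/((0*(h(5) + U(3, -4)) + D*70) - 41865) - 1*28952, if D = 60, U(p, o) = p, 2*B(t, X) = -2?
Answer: -1090477081/37665 ≈ -28952.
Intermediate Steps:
B(t, X) = -1 (B(t, X) = (½)*(-2) = -1)
h(G) = 2 (h(G) = 0 + (3 - 1) = 0 + 2 = 2)
1/((0*(h(5) + U(3, -4)) + D*70) - 41865) - 1*28952 = 1/((0*(2 + 3) + 60*70) - 41865) - 1*28952 = 1/((0*5 + 4200) - 41865) - 28952 = 1/((0 + 4200) - 41865) - 28952 = 1/(4200 - 41865) - 28952 = 1/(-37665) - 28952 = -1/37665 - 28952 = -1090477081/37665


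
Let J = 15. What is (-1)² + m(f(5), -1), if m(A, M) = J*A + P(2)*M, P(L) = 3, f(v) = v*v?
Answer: 373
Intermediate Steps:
f(v) = v²
m(A, M) = 3*M + 15*A (m(A, M) = 15*A + 3*M = 3*M + 15*A)
(-1)² + m(f(5), -1) = (-1)² + (3*(-1) + 15*5²) = 1 + (-3 + 15*25) = 1 + (-3 + 375) = 1 + 372 = 373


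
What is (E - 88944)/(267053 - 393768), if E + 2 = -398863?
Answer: 487809/126715 ≈ 3.8497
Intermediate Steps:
E = -398865 (E = -2 - 398863 = -398865)
(E - 88944)/(267053 - 393768) = (-398865 - 88944)/(267053 - 393768) = -487809/(-126715) = -487809*(-1/126715) = 487809/126715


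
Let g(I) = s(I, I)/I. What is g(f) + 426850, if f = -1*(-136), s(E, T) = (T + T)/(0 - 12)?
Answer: 2561099/6 ≈ 4.2685e+5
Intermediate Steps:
s(E, T) = -T/6 (s(E, T) = (2*T)/(-12) = (2*T)*(-1/12) = -T/6)
f = 136
g(I) = -⅙ (g(I) = (-I/6)/I = -⅙)
g(f) + 426850 = -⅙ + 426850 = 2561099/6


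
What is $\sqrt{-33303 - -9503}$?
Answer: $10 i \sqrt{238} \approx 154.27 i$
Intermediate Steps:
$\sqrt{-33303 - -9503} = \sqrt{-33303 + 9503} = \sqrt{-23800} = 10 i \sqrt{238}$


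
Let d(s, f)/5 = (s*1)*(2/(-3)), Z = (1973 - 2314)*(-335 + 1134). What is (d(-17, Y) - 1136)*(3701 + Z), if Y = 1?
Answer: 290079468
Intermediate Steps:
Z = -272459 (Z = -341*799 = -272459)
d(s, f) = -10*s/3 (d(s, f) = 5*((s*1)*(2/(-3))) = 5*(s*(2*(-⅓))) = 5*(s*(-⅔)) = 5*(-2*s/3) = -10*s/3)
(d(-17, Y) - 1136)*(3701 + Z) = (-10/3*(-17) - 1136)*(3701 - 272459) = (170/3 - 1136)*(-268758) = -3238/3*(-268758) = 290079468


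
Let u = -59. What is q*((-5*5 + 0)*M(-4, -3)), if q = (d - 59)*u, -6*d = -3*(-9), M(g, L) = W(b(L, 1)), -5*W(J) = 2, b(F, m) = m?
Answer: 37465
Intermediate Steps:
W(J) = -2/5 (W(J) = -1/5*2 = -2/5)
M(g, L) = -2/5
d = -9/2 (d = -(-1)*(-9)/2 = -1/6*27 = -9/2 ≈ -4.5000)
q = 7493/2 (q = (-9/2 - 59)*(-59) = -127/2*(-59) = 7493/2 ≈ 3746.5)
q*((-5*5 + 0)*M(-4, -3)) = 7493*((-5*5 + 0)*(-2/5))/2 = 7493*((-25 + 0)*(-2/5))/2 = 7493*(-25*(-2/5))/2 = (7493/2)*10 = 37465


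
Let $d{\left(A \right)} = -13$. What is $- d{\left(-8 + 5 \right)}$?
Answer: $13$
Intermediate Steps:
$- d{\left(-8 + 5 \right)} = \left(-1\right) \left(-13\right) = 13$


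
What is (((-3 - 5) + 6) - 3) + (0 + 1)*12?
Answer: 7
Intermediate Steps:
(((-3 - 5) + 6) - 3) + (0 + 1)*12 = ((-8 + 6) - 3) + 1*12 = (-2 - 3) + 12 = -5 + 12 = 7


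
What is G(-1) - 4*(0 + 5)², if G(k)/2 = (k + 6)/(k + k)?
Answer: -105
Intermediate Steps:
G(k) = (6 + k)/k (G(k) = 2*((k + 6)/(k + k)) = 2*((6 + k)/((2*k))) = 2*((6 + k)*(1/(2*k))) = 2*((6 + k)/(2*k)) = (6 + k)/k)
G(-1) - 4*(0 + 5)² = (6 - 1)/(-1) - 4*(0 + 5)² = -1*5 - 4*5² = -5 - 4*25 = -5 - 100 = -105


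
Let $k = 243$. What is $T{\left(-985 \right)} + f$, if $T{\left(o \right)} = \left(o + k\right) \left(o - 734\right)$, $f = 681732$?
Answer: $1957230$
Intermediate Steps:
$T{\left(o \right)} = \left(-734 + o\right) \left(243 + o\right)$ ($T{\left(o \right)} = \left(o + 243\right) \left(o - 734\right) = \left(243 + o\right) \left(-734 + o\right) = \left(-734 + o\right) \left(243 + o\right)$)
$T{\left(-985 \right)} + f = \left(-178362 + \left(-985\right)^{2} - -483635\right) + 681732 = \left(-178362 + 970225 + 483635\right) + 681732 = 1275498 + 681732 = 1957230$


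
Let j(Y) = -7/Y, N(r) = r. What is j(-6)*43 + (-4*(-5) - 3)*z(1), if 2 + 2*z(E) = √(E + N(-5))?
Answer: 199/6 + 17*I ≈ 33.167 + 17.0*I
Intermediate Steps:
z(E) = -1 + √(-5 + E)/2 (z(E) = -1 + √(E - 5)/2 = -1 + √(-5 + E)/2)
j(-6)*43 + (-4*(-5) - 3)*z(1) = -7/(-6)*43 + (-4*(-5) - 3)*(-1 + √(-5 + 1)/2) = -7*(-⅙)*43 + (20 - 3)*(-1 + √(-4)/2) = (7/6)*43 + 17*(-1 + (2*I)/2) = 301/6 + 17*(-1 + I) = 301/6 + (-17 + 17*I) = 199/6 + 17*I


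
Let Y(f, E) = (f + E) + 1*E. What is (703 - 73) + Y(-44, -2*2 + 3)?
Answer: 584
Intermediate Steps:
Y(f, E) = f + 2*E (Y(f, E) = (E + f) + E = f + 2*E)
(703 - 73) + Y(-44, -2*2 + 3) = (703 - 73) + (-44 + 2*(-2*2 + 3)) = 630 + (-44 + 2*(-4 + 3)) = 630 + (-44 + 2*(-1)) = 630 + (-44 - 2) = 630 - 46 = 584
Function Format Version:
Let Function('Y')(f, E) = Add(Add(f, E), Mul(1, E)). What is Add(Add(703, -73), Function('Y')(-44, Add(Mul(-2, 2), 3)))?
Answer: 584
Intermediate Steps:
Function('Y')(f, E) = Add(f, Mul(2, E)) (Function('Y')(f, E) = Add(Add(E, f), E) = Add(f, Mul(2, E)))
Add(Add(703, -73), Function('Y')(-44, Add(Mul(-2, 2), 3))) = Add(Add(703, -73), Add(-44, Mul(2, Add(Mul(-2, 2), 3)))) = Add(630, Add(-44, Mul(2, Add(-4, 3)))) = Add(630, Add(-44, Mul(2, -1))) = Add(630, Add(-44, -2)) = Add(630, -46) = 584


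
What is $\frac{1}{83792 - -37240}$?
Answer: $\frac{1}{121032} \approx 8.2623 \cdot 10^{-6}$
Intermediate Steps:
$\frac{1}{83792 - -37240} = \frac{1}{83792 + 37240} = \frac{1}{121032}$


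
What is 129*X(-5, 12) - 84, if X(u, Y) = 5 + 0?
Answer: 561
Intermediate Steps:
X(u, Y) = 5
129*X(-5, 12) - 84 = 129*5 - 84 = 645 - 84 = 561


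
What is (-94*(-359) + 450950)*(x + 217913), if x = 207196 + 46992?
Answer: 228825466296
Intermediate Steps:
x = 254188
(-94*(-359) + 450950)*(x + 217913) = (-94*(-359) + 450950)*(254188 + 217913) = (33746 + 450950)*472101 = 484696*472101 = 228825466296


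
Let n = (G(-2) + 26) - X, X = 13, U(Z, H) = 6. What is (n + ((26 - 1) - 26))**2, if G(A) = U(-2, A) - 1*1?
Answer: 289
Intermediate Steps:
G(A) = 5 (G(A) = 6 - 1*1 = 6 - 1 = 5)
n = 18 (n = (5 + 26) - 1*13 = 31 - 13 = 18)
(n + ((26 - 1) - 26))**2 = (18 + ((26 - 1) - 26))**2 = (18 + (25 - 26))**2 = (18 - 1)**2 = 17**2 = 289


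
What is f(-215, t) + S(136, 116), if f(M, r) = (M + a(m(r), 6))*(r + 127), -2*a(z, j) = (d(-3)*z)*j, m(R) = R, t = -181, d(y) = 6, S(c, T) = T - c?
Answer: -164342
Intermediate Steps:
a(z, j) = -3*j*z (a(z, j) = -6*z*j/2 = -3*j*z)
f(M, r) = (127 + r)*(M - 18*r) (f(M, r) = (M - 3*6*r)*(r + 127) = (M - 18*r)*(127 + r) = (127 + r)*(M - 18*r))
f(-215, t) + S(136, 116) = (-2286*(-181) - 18*(-181)² + 127*(-215) - 215*(-181)) + (116 - 1*136) = (413766 - 18*32761 - 27305 + 38915) + (116 - 136) = (413766 - 589698 - 27305 + 38915) - 20 = -164322 - 20 = -164342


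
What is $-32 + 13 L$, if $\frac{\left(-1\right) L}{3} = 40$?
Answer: $-1592$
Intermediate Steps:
$L = -120$ ($L = \left(-3\right) 40 = -120$)
$-32 + 13 L = -32 + 13 \left(-120\right) = -32 - 1560 = -1592$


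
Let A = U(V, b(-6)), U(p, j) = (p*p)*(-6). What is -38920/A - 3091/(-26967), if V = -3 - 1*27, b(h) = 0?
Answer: 8885392/1213515 ≈ 7.3220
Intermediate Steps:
V = -30 (V = -3 - 27 = -30)
U(p, j) = -6*p² (U(p, j) = p²*(-6) = -6*p²)
A = -5400 (A = -6*(-30)² = -6*900 = -5400)
-38920/A - 3091/(-26967) = -38920/(-5400) - 3091/(-26967) = -38920*(-1/5400) - 3091*(-1/26967) = 973/135 + 3091/26967 = 8885392/1213515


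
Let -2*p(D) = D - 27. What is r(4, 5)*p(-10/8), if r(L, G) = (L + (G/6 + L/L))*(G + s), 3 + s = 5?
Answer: 27685/48 ≈ 576.77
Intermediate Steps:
p(D) = 27/2 - D/2 (p(D) = -(D - 27)/2 = -(-27 + D)/2 = 27/2 - D/2)
s = 2 (s = -3 + 5 = 2)
r(L, G) = (2 + G)*(1 + L + G/6) (r(L, G) = (L + (G/6 + L/L))*(G + 2) = (L + (G*(1/6) + 1))*(2 + G) = (L + (G/6 + 1))*(2 + G) = (L + (1 + G/6))*(2 + G) = (1 + L + G/6)*(2 + G) = (2 + G)*(1 + L + G/6))
r(4, 5)*p(-10/8) = (2 + 2*4 + (1/6)*5**2 + (4/3)*5 + 5*4)*(27/2 - (-5)/8) = (2 + 8 + (1/6)*25 + 20/3 + 20)*(27/2 - (-5)/8) = (2 + 8 + 25/6 + 20/3 + 20)*(27/2 - 1/2*(-5/4)) = 245*(27/2 + 5/8)/6 = (245/6)*(113/8) = 27685/48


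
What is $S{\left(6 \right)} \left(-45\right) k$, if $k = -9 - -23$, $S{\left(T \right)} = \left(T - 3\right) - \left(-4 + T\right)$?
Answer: $-630$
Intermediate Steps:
$S{\left(T \right)} = 1$ ($S{\left(T \right)} = \left(-3 + T\right) - \left(-4 + T\right) = 1$)
$k = 14$ ($k = -9 + 23 = 14$)
$S{\left(6 \right)} \left(-45\right) k = 1 \left(-45\right) 14 = \left(-45\right) 14 = -630$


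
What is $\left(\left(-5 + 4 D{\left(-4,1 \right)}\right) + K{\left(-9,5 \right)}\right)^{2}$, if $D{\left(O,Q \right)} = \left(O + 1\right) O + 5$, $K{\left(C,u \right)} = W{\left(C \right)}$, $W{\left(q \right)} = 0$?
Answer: $3969$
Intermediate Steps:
$K{\left(C,u \right)} = 0$
$D{\left(O,Q \right)} = 5 + O \left(1 + O\right)$ ($D{\left(O,Q \right)} = \left(1 + O\right) O + 5 = O \left(1 + O\right) + 5 = 5 + O \left(1 + O\right)$)
$\left(\left(-5 + 4 D{\left(-4,1 \right)}\right) + K{\left(-9,5 \right)}\right)^{2} = \left(\left(-5 + 4 \left(5 - 4 + \left(-4\right)^{2}\right)\right) + 0\right)^{2} = \left(\left(-5 + 4 \left(5 - 4 + 16\right)\right) + 0\right)^{2} = \left(\left(-5 + 4 \cdot 17\right) + 0\right)^{2} = \left(\left(-5 + 68\right) + 0\right)^{2} = \left(63 + 0\right)^{2} = 63^{2} = 3969$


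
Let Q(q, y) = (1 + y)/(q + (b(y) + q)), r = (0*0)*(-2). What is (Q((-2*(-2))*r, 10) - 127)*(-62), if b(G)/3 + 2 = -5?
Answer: 166036/21 ≈ 7906.5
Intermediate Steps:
b(G) = -21 (b(G) = -6 + 3*(-5) = -6 - 15 = -21)
r = 0 (r = 0*(-2) = 0)
Q(q, y) = (1 + y)/(-21 + 2*q) (Q(q, y) = (1 + y)/(q + (-21 + q)) = (1 + y)/(-21 + 2*q))
(Q((-2*(-2))*r, 10) - 127)*(-62) = ((1 + 10)/(-21 + 2*(-2*(-2)*0)) - 127)*(-62) = (11/(-21 + 2*(4*0)) - 127)*(-62) = (11/(-21 + 2*0) - 127)*(-62) = (11/(-21 + 0) - 127)*(-62) = (11/(-21) - 127)*(-62) = (-1/21*11 - 127)*(-62) = (-11/21 - 127)*(-62) = -2678/21*(-62) = 166036/21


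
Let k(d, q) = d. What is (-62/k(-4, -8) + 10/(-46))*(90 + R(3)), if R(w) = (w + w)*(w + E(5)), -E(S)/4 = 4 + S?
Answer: -37962/23 ≈ -1650.5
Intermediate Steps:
E(S) = -16 - 4*S (E(S) = -4*(4 + S) = -16 - 4*S)
R(w) = 2*w*(-36 + w) (R(w) = (w + w)*(w + (-16 - 4*5)) = (2*w)*(w + (-16 - 20)) = (2*w)*(w - 36) = (2*w)*(-36 + w) = 2*w*(-36 + w))
(-62/k(-4, -8) + 10/(-46))*(90 + R(3)) = (-62/(-4) + 10/(-46))*(90 + 2*3*(-36 + 3)) = (-62*(-1/4) + 10*(-1/46))*(90 + 2*3*(-33)) = (31/2 - 5/23)*(90 - 198) = (703/46)*(-108) = -37962/23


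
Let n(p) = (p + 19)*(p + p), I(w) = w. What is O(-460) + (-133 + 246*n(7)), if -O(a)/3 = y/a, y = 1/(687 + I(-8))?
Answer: 27926631743/312340 ≈ 89411.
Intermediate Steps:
y = 1/679 (y = 1/(687 - 8) = 1/679 ≈ 0.0014728)
O(a) = -3/(679*a)
n(p) = 2*p*(19 + p) (n(p) = (19 + p)*(2*p) = 2*p*(19 + p))
O(-460) + (-133 + 246*n(7)) = -3/679/(-460) + (-133 + 246*(2*7*(19 + 7))) = -3/679*(-1/460) + (-133 + 246*(2*7*26)) = 3/312340 + (-133 + 246*364) = 3/312340 + (-133 + 89544) = 3/312340 + 89411 = 27926631743/312340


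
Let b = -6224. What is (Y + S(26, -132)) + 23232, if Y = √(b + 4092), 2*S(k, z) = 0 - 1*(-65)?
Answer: 46529/2 + 2*I*√533 ≈ 23265.0 + 46.174*I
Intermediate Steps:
S(k, z) = 65/2 (S(k, z) = (0 - 1*(-65))/2 = (0 + 65)/2 = (½)*65 = 65/2)
Y = 2*I*√533 (Y = √(-6224 + 4092) = √(-2132) = 2*I*√533 ≈ 46.174*I)
(Y + S(26, -132)) + 23232 = (2*I*√533 + 65/2) + 23232 = (65/2 + 2*I*√533) + 23232 = 46529/2 + 2*I*√533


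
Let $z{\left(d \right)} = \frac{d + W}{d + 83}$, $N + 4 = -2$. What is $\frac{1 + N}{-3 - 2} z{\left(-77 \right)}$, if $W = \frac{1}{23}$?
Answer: $- \frac{295}{23} \approx -12.826$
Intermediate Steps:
$N = -6$ ($N = -4 - 2 = -6$)
$W = \frac{1}{23} \approx 0.043478$
$z{\left(d \right)} = \frac{\frac{1}{23} + d}{83 + d}$ ($z{\left(d \right)} = \frac{d + \frac{1}{23}}{d + 83} = \frac{\frac{1}{23} + d}{83 + d}$)
$\frac{1 + N}{-3 - 2} z{\left(-77 \right)} = \frac{1 - 6}{-3 - 2} \frac{\frac{1}{23} - 77}{83 - 77} = - \frac{5}{-5} \cdot \frac{1}{6} \left(- \frac{1770}{23}\right) = \left(-5\right) \left(- \frac{1}{5}\right) \frac{1}{6} \left(- \frac{1770}{23}\right) = 1 \left(- \frac{295}{23}\right) = - \frac{295}{23}$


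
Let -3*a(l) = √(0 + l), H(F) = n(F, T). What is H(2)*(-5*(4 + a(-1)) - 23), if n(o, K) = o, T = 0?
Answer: -86 + 10*I/3 ≈ -86.0 + 3.3333*I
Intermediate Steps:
H(F) = F
a(l) = -√l/3 (a(l) = -√(0 + l)/3 = -√l/3)
H(2)*(-5*(4 + a(-1)) - 23) = 2*(-5*(4 - I/3) - 23) = 2*((-20 + 5*I/3) - 23) = 2*(-43 + 5*I/3) = -86 + 10*I/3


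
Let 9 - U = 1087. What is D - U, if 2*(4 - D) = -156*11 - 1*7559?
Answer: 11439/2 ≈ 5719.5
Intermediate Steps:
U = -1078 (U = 9 - 1*1087 = 9 - 1087 = -1078)
D = 9283/2 (D = 4 - (-156*11 - 1*7559)/2 = 4 - (-1716 - 7559)/2 = 4 - ½*(-9275) = 4 + 9275/2 = 9283/2 ≈ 4641.5)
D - U = 9283/2 - 1*(-1078) = 9283/2 + 1078 = 11439/2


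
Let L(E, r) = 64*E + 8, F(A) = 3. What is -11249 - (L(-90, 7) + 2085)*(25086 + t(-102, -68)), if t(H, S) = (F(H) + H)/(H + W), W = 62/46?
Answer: 212939996354/2315 ≈ 9.1983e+7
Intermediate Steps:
L(E, r) = 8 + 64*E
W = 31/23 (W = 62*(1/46) = 31/23 ≈ 1.3478)
t(H, S) = (3 + H)/(31/23 + H) (t(H, S) = (3 + H)/(H + 31/23) = (3 + H)/(31/23 + H))
-11249 - (L(-90, 7) + 2085)*(25086 + t(-102, -68)) = -11249 - ((8 + 64*(-90)) + 2085)*(25086 + 23*(3 - 102)/(31 + 23*(-102))) = -11249 - ((8 - 5760) + 2085)*(25086 + 23*(-99)/(31 - 2346)) = -11249 - (-5752 + 2085)*(25086 + 23*(-99)/(-2315)) = -11249 - (-3667)*(25086 + 23*(-1/2315)*(-99)) = -11249 - (-3667)*(25086 + 2277/2315) = -11249 - (-3667)*58076367/2315 = -11249 - 1*(-212966037789/2315) = -11249 + 212966037789/2315 = 212939996354/2315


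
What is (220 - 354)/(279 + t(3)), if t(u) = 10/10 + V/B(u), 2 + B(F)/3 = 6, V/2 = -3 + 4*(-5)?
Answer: -804/1657 ≈ -0.48521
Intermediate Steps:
V = -46 (V = 2*(-3 + 4*(-5)) = 2*(-3 - 20) = 2*(-23) = -46)
B(F) = 12 (B(F) = -6 + 3*6 = -6 + 18 = 12)
t(u) = -17/6 (t(u) = 10/10 - 46/12 = 10*(1/10) - 46*1/12 = 1 - 23/6 = -17/6)
(220 - 354)/(279 + t(3)) = (220 - 354)/(279 - 17/6) = -134/1657/6 = -134*6/1657 = -804/1657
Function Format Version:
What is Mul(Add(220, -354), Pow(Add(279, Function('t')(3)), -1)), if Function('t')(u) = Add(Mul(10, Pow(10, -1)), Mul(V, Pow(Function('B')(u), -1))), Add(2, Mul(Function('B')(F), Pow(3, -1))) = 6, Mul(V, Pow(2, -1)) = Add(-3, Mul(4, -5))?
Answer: Rational(-804, 1657) ≈ -0.48521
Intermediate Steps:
V = -46 (V = Mul(2, Add(-3, Mul(4, -5))) = Mul(2, Add(-3, -20)) = Mul(2, -23) = -46)
Function('B')(F) = 12 (Function('B')(F) = Add(-6, Mul(3, 6)) = Add(-6, 18) = 12)
Function('t')(u) = Rational(-17, 6) (Function('t')(u) = Add(Mul(10, Pow(10, -1)), Mul(-46, Pow(12, -1))) = Add(Mul(10, Rational(1, 10)), Mul(-46, Rational(1, 12))) = Add(1, Rational(-23, 6)) = Rational(-17, 6))
Mul(Add(220, -354), Pow(Add(279, Function('t')(3)), -1)) = Mul(Add(220, -354), Pow(Add(279, Rational(-17, 6)), -1)) = Mul(-134, Pow(Rational(1657, 6), -1)) = Mul(-134, Rational(6, 1657)) = Rational(-804, 1657)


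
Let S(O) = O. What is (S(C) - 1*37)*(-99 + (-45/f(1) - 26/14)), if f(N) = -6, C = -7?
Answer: 28754/7 ≈ 4107.7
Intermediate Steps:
(S(C) - 1*37)*(-99 + (-45/f(1) - 26/14)) = (-7 - 1*37)*(-99 + (-45/(-6) - 26/14)) = (-7 - 37)*(-99 + (-45*(-⅙) - 26*1/14)) = -44*(-99 + (15/2 - 13/7)) = -44*(-99 + 79/14) = -44*(-1307/14) = 28754/7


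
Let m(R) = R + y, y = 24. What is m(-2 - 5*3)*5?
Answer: 35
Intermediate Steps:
m(R) = 24 + R (m(R) = R + 24 = 24 + R)
m(-2 - 5*3)*5 = (24 + (-2 - 5*3))*5 = (24 + (-2 - 15))*5 = (24 - 17)*5 = 7*5 = 35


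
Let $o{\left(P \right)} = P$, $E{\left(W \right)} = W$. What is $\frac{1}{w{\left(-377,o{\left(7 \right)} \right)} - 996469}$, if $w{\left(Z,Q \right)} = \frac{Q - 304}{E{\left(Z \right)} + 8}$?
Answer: $- \frac{41}{40855196} \approx -1.0035 \cdot 10^{-6}$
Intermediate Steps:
$w{\left(Z,Q \right)} = \frac{-304 + Q}{8 + Z}$ ($w{\left(Z,Q \right)} = \frac{Q - 304}{Z + 8} = \frac{-304 + Q}{8 + Z}$)
$\frac{1}{w{\left(-377,o{\left(7 \right)} \right)} - 996469} = \frac{1}{\frac{-304 + 7}{8 - 377} - 996469} = \frac{1}{\frac{1}{-369} \left(-297\right) - 996469} = \frac{1}{\left(- \frac{1}{369}\right) \left(-297\right) - 996469} = \frac{1}{\frac{33}{41} - 996469} = \frac{1}{- \frac{40855196}{41}} = - \frac{41}{40855196}$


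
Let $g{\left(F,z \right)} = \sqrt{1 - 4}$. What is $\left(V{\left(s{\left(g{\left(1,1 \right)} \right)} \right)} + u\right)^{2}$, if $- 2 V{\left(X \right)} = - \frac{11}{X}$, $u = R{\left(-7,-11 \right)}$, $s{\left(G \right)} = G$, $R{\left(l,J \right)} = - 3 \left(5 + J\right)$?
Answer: $\frac{3767}{12} - 66 i \sqrt{3} \approx 313.92 - 114.32 i$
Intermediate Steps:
$g{\left(F,z \right)} = i \sqrt{3}$ ($g{\left(F,z \right)} = \sqrt{-3} = i \sqrt{3}$)
$R{\left(l,J \right)} = -15 - 3 J$
$u = 18$ ($u = -15 - -33 = -15 + 33 = 18$)
$V{\left(X \right)} = \frac{11}{2 X}$ ($V{\left(X \right)} = - \frac{\left(-11\right) \frac{1}{X}}{2} = \frac{11}{2 X}$)
$\left(V{\left(s{\left(g{\left(1,1 \right)} \right)} \right)} + u\right)^{2} = \left(\frac{11}{2 i \sqrt{3}} + 18\right)^{2} = \left(\frac{11 \left(- \frac{i \sqrt{3}}{3}\right)}{2} + 18\right)^{2} = \left(- \frac{11 i \sqrt{3}}{6} + 18\right)^{2} = \left(18 - \frac{11 i \sqrt{3}}{6}\right)^{2}$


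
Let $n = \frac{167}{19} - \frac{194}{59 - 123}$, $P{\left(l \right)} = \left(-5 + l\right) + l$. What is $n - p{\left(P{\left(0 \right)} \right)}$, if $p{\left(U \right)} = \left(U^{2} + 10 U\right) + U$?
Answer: $\frac{25427}{608} \approx 41.821$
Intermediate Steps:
$P{\left(l \right)} = -5 + 2 l$
$p{\left(U \right)} = U^{2} + 11 U$
$n = \frac{7187}{608}$ ($n = 167 \cdot \frac{1}{19} - \frac{194}{59 - 123} = \frac{167}{19} - \frac{194}{-64} = \frac{167}{19} - - \frac{97}{32} = \frac{167}{19} + \frac{97}{32} = \frac{7187}{608} \approx 11.821$)
$n - p{\left(P{\left(0 \right)} \right)} = \frac{7187}{608} - \left(-5 + 2 \cdot 0\right) \left(11 + \left(-5 + 2 \cdot 0\right)\right) = \frac{7187}{608} - \left(-5 + 0\right) \left(11 + \left(-5 + 0\right)\right) = \frac{7187}{608} - - 5 \left(11 - 5\right) = \frac{7187}{608} - \left(-5\right) 6 = \frac{7187}{608} - -30 = \frac{7187}{608} + 30 = \frac{25427}{608}$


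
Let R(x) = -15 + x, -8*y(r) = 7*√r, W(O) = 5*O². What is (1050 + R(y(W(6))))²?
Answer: 17141805/16 - 21735*√5/2 ≈ 1.0471e+6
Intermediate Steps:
y(r) = -7*√r/8
(1050 + R(y(W(6))))² = (1050 + (-15 - 7*6*√5/8))² = (1050 + (-15 - 21*√5/4))² = (1035 - 21*√5/4)²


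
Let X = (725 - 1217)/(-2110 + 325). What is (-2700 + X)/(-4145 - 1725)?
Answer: 803168/1746325 ≈ 0.45992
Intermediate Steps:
X = 164/595 (X = -492/(-1785) = -492*(-1/1785) = 164/595 ≈ 0.27563)
(-2700 + X)/(-4145 - 1725) = (-2700 + 164/595)/(-4145 - 1725) = -1606336/595/(-5870) = -1606336/595*(-1/5870) = 803168/1746325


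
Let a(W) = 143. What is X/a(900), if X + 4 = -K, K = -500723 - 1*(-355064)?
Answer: 145655/143 ≈ 1018.6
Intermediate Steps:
K = -145659 (K = -500723 + 355064 = -145659)
X = 145655 (X = -4 - 1*(-145659) = -4 + 145659 = 145655)
X/a(900) = 145655/143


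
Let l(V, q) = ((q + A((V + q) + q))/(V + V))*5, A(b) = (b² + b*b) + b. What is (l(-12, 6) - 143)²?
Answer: 332929/16 ≈ 20808.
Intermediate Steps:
A(b) = b + 2*b² (A(b) = (b² + b²) + b = 2*b² + b = b + 2*b²)
l(V, q) = 5*(q + (V + 2*q)*(1 + 2*V + 4*q))/(2*V) (l(V, q) = ((q + ((V + q) + q)*(1 + 2*((V + q) + q)))/(V + V))*5 = ((q + (V + 2*q)*(1 + 2*(V + 2*q)))/((2*V)))*5 = ((q + (V + 2*q)*(1 + (2*V + 4*q)))*(1/(2*V)))*5 = ((q + (V + 2*q)*(1 + 2*V + 4*q))*(1/(2*V)))*5 = ((q + (V + 2*q)*(1 + 2*V + 4*q))/(2*V))*5 = 5*(q + (V + 2*q)*(1 + 2*V + 4*q))/(2*V))
(l(-12, 6) - 143)² = ((5/2)*(6 + (-12 + 2*6)*(1 + 2*(-12) + 4*6))/(-12) - 143)² = ((5/2)*(-1/12)*(6 + (-12 + 12)*(1 - 24 + 24)) - 143)² = ((5/2)*(-1/12)*(6 + 0*1) - 143)² = ((5/2)*(-1/12)*(6 + 0) - 143)² = ((5/2)*(-1/12)*6 - 143)² = (-5/4 - 143)² = (-577/4)² = 332929/16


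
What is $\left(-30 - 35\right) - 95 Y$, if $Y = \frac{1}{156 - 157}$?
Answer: $30$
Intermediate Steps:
$Y = -1$ ($Y = \frac{1}{-1} = -1$)
$\left(-30 - 35\right) - 95 Y = \left(-30 - 35\right) - -95 = \left(-30 - 35\right) + 95 = -65 + 95 = 30$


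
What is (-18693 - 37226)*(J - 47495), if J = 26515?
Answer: 1173180620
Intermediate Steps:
(-18693 - 37226)*(J - 47495) = (-18693 - 37226)*(26515 - 47495) = -55919*(-20980) = 1173180620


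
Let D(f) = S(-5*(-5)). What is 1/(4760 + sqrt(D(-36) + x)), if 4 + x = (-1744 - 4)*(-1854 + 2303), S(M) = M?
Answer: 4760/23442431 - I*sqrt(784831)/23442431 ≈ 0.00020305 - 3.7791e-5*I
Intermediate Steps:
D(f) = 25 (D(f) = -5*(-5) = 25)
x = -784856 (x = -4 + (-1744 - 4)*(-1854 + 2303) = -4 - 1748*449 = -4 - 784852 = -784856)
1/(4760 + sqrt(D(-36) + x)) = 1/(4760 + sqrt(25 - 784856)) = 1/(4760 + sqrt(-784831)) = 1/(4760 + I*sqrt(784831))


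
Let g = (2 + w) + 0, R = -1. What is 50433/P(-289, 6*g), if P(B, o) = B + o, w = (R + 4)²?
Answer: -50433/223 ≈ -226.16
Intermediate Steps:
w = 9 (w = (-1 + 4)² = 3² = 9)
g = 11 (g = (2 + 9) + 0 = 11 + 0 = 11)
50433/P(-289, 6*g) = 50433/(-289 + 6*11) = 50433/(-289 + 66) = 50433/(-223) = 50433*(-1/223) = -50433/223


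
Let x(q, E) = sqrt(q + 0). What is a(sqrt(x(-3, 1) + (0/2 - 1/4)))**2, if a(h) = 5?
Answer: 25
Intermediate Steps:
x(q, E) = sqrt(q)
a(sqrt(x(-3, 1) + (0/2 - 1/4)))**2 = 5**2 = 25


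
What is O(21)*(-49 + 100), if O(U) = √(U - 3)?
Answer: 153*√2 ≈ 216.37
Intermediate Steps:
O(U) = √(-3 + U)
O(21)*(-49 + 100) = √(-3 + 21)*(-49 + 100) = √18*51 = (3*√2)*51 = 153*√2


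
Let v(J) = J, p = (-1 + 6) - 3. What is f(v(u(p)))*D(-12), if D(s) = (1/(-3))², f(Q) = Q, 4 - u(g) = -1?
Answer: 5/9 ≈ 0.55556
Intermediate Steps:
p = 2 (p = 5 - 3 = 2)
u(g) = 5 (u(g) = 4 - 1*(-1) = 4 + 1 = 5)
D(s) = ⅑ (D(s) = (-⅓)² = ⅑)
f(v(u(p)))*D(-12) = 5*(⅑) = 5/9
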